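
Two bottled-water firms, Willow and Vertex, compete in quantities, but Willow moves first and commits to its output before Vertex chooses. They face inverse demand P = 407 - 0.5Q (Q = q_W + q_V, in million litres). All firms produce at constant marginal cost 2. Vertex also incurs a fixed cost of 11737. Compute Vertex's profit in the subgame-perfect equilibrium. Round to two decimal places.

Solve by backward induction. Given q_W, the follower Vertex maximises π_V = (407 - (1/2)q_W - (1/2)q_V)q_V - 2q_V.
∂π_V/∂q_V = 405 - (1/2)q_W - q_V = 0 gives the reaction function q_V = (405 - (1/2)q_W).
Willow substitutes q_V(q_W) into its own profit: π_W = q_W(407 - (1/2)q_W - (405 - (1/2)q_W)/2) - 2q_W = (409/2 - (1/4)q_W)q_W - 2q_W.
Maximising: ∂π_W/∂q_W = 405/2 - (1/2)q_W = 0, giving q_W = 405.
Then q_V = (405 - (1/2)·405) = 405/2.
Price P = 407 - (1/2)·(1215/2) = 413/4.
Vertex's profit: (413/4 - 2)·(405/2) - 11737 = 8766.1250.

8766.13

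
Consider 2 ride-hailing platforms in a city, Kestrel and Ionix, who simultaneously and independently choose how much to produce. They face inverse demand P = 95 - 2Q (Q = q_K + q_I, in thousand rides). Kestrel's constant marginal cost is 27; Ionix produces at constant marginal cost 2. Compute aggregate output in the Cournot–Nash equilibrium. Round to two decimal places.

26.83

Kestrel's profit: π_K = (95 - 2Q)q_K - (27q_K). Setting ∂π_K/∂q_K = 0: 68 - 4q_K - 2(q_I) = 0.
Ionix's profit: π_I = (95 - 2Q)q_I - (2q_I). Setting ∂π_I/∂q_I = 0: 93 - 4q_I - 2(q_K) = 0.
Best responses: q_K = (68 - 2q_I)/4, q_I = (93 - 2q_K)/4.
Solving the pair: q_K = 43/6, q_I = 59/3.
Total output Q = 43/6 + 59/3 = 161/6.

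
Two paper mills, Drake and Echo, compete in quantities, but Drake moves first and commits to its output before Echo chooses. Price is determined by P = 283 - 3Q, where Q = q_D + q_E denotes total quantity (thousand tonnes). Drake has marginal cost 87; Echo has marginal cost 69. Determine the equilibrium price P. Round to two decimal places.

Solve by backward induction. Given q_D, the follower Echo maximises π_E = (283 - 3q_D - 3q_E)q_E - 69q_E.
Follower FOC: 214 - 3q_D - 6q_E = 0, so q_E(q_D) = (214 - 3q_D)/6.
Drake substitutes q_E(q_D) into its own profit: π_D = q_D(283 - 3q_D - (214 - 3q_D)/2) - 87q_D = (176 - (3/2)q_D)q_D - 87q_D.
Leader FOC: 89 - 3q_D = 0, so q_D = 89/3.
Then q_E = (214 - 3·(89/3))/6 = 125/6.
Total output Q = 101/2, so price P = 283 - 3·(101/2) = 263/2.

131.50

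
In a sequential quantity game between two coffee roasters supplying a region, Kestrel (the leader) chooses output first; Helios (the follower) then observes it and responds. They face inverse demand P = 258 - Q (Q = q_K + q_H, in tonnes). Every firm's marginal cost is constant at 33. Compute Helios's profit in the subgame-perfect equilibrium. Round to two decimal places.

Solve by backward induction. Given q_K, the follower Helios maximises π_H = (258 - q_K - q_H)q_H - 33q_H.
Setting the follower's marginal profit to zero, 225 - q_K - 2q_H = 0, i.e. q_H = (225 - q_K)/2.
The leader anticipates this reaction. Substituting into P = 258 - Q gives P = 291/2 - (1/2)q_K, so π_K = (291/2 - (1/2)q_K)q_K - 33q_K.
Leader FOC: 225/2 - q_K = 0, so q_K = 225/2.
Then q_H = (225 - 225/2)/2 = 225/4.
Price P = 258 - 675/4 = 357/4.
Helios's profit: (357/4 - 33)·(225/4) = 3164.0625.

3164.06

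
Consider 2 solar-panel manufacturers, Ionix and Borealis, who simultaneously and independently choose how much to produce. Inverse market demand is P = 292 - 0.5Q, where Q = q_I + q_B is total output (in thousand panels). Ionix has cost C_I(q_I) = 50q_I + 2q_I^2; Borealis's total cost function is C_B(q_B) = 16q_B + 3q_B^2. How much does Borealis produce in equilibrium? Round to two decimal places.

36.23

Ionix's profit: π_I = (292 - 0.5Q)q_I - (50q_I + 2q_I²). Setting ∂π_I/∂q_I = 0: 242 - 5q_I - (1/2)(q_B) = 0.
Borealis's profit: π_B = (292 - 0.5Q)q_B - (16q_B + 3q_B²). Setting ∂π_B/∂q_B = 0: 276 - 7q_B - (1/2)(q_I) = 0.
Best responses: q_I = (242 - (1/2)q_B)/5, q_B = (276 - (1/2)q_I)/7.
Solving the pair: q_I = 44.7770, q_B = 36.2302.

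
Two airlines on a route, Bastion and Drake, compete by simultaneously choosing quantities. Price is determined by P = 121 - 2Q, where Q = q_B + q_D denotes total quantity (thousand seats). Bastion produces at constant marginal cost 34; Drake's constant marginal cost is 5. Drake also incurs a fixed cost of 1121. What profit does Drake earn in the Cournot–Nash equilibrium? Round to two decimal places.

Bastion's profit: π_B = (121 - 2Q)q_B - (34q_B). Setting ∂π_B/∂q_B = 0: 87 - 4q_B - 2(q_D) = 0.
Drake's profit: π_D = (121 - 2Q)q_D - (5q_D). Setting ∂π_D/∂q_D = 0: 116 - 4q_D - 2(q_B) = 0.
Rearranging gives the reaction functions q_B = (87 - 2q_D)/4 and q_D = (116 - 2q_B)/4.
Substituting one into the other gives q_B = 29/3 and q_D = 145/6.
Price P = 121 - 2·(203/6) = 160/3.
Drake's profit: (160/3 - 5)·(145/6) - 1121 = 847/18.

47.06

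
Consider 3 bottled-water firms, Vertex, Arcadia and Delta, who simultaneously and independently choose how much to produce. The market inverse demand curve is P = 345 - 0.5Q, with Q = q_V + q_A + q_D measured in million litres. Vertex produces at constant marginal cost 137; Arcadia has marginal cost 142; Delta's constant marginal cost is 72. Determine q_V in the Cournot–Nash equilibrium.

74

Vertex's profit: π_V = (345 - 0.5Q)q_V - (137q_V). Setting ∂π_V/∂q_V = 0: 208 - q_V - (1/2)(q_A + q_D) = 0.
Arcadia's first-order condition: 203 - q_A - (1/2)(q_V + q_D) = 0.
Delta's first-order condition: 273 - q_D - (1/2)(q_V + q_A) = 0.
Adding the 3 first-order conditions: 684 − 2Q = 0, so Q = 342.
Back-substituting: q_V = (208 − 171)/(1/2) = 74, q_A = (203 − 171)/(1/2) = 64, q_D = (273 − 171)/(1/2) = 204.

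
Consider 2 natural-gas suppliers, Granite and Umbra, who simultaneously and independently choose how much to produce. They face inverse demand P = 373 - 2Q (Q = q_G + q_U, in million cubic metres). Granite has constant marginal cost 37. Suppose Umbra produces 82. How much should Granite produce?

43

With the rival's output fixed at 82, Granite's profit is π_G = (373 - 2·82 - 2q_G)q_G - (37q_G) = (209 - 2q_G)q_G - (37q_G).
∂π_G/∂q_G = 172 - 4q_G = 0, so q_G = 43.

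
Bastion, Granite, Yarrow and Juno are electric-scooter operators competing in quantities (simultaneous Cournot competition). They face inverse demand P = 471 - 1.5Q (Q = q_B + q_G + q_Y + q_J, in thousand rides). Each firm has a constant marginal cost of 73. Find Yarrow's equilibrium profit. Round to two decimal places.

A representative firm's profit is π_i = q_i(471 - 1.5Q) - 73q_i.
Setting ∂π_i/∂q_i = 0 with rivals' quantities fixed: 398 - 3q_i - (3/2)·Σ_{j≠i} q_j = 0.
By symmetry each firm produces the same amount; substituting Σ_{j≠i} q_j = 3q_i yields q_i = 398/(15/2) = 796/15.
Price P = 471 - (3/2)·212.2667 = 763/5.
Yarrow's profit: (763/5 - 73)·(796/15) = 4224.1067.

4224.11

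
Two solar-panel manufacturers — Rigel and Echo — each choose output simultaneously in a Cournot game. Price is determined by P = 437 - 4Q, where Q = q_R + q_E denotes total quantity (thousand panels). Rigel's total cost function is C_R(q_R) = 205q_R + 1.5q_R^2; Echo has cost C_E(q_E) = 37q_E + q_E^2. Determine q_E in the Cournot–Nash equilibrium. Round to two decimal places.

36.94

Rigel's profit: π_R = (437 - 4Q)q_R - (205q_R + (3/2)q_R²). Setting ∂π_R/∂q_R = 0: 232 - 11q_R - 4(q_E) = 0.
Echo's first-order condition: 400 - 10q_E - 4(q_R) = 0.
So q_R = (232 - 4q_E)/11 and q_E = (400 - 4q_R)/10.
Solving the pair: q_R = 360/47, q_E = 1736/47.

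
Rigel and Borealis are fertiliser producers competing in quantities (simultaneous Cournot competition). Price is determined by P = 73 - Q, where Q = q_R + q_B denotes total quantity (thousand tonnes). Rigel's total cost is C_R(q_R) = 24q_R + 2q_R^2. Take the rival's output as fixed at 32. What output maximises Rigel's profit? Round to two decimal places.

2.83

With the rival's output fixed at 32, Rigel's profit is π_R = (73 - 32 - q_R)q_R - (24q_R + 2q_R²) = (41 - q_R)q_R - (24q_R + 2q_R²).
∂π_R/∂q_R = 17 - 6q_R = 0, so q_R = 17/6.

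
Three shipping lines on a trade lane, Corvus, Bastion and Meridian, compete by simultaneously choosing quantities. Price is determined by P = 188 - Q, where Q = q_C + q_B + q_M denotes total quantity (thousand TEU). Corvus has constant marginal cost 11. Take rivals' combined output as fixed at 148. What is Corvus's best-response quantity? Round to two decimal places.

With rivals' combined output fixed at 148, Corvus's profit is π_C = (188 - 148 - q_C)q_C - (11q_C) = (40 - q_C)q_C - (11q_C).
∂π_C/∂q_C = 29 - 2q_C = 0, so q_C = 29/2.

14.50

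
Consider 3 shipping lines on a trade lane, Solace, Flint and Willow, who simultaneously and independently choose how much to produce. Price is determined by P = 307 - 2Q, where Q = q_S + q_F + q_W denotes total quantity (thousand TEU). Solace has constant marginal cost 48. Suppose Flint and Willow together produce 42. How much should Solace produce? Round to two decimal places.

With rivals' combined output fixed at 42, Solace's profit is π_S = (307 - 2·42 - 2q_S)q_S - (48q_S) = (223 - 2q_S)q_S - (48q_S).
∂π_S/∂q_S = 175 - 4q_S = 0, so q_S = 175/4.

43.75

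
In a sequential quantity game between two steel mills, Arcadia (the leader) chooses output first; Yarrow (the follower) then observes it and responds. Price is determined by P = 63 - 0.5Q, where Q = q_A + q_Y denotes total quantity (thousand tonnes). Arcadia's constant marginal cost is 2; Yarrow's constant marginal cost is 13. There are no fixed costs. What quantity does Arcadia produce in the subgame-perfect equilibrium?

Solve by backward induction. Given q_A, the follower Yarrow maximises π_Y = (63 - (1/2)q_A - (1/2)q_Y)q_Y - 13q_Y.
Follower FOC: 50 - (1/2)q_A - q_Y = 0, so q_Y(q_A) = (50 - (1/2)q_A).
Arcadia substitutes q_Y(q_A) into its own profit: π_A = q_A(63 - (1/2)q_A - (50 - (1/2)q_A)/2) - 2q_A = (38 - (1/4)q_A)q_A - 2q_A.
Maximising: ∂π_A/∂q_A = 36 - (1/2)q_A = 0, giving q_A = 72.
Then q_Y = (50 - (1/2)·72) = 14.

72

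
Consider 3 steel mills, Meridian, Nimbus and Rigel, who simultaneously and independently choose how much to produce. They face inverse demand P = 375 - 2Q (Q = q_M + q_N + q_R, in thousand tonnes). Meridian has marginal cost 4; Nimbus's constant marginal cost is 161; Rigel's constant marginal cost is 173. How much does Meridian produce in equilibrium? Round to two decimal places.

87.13

Meridian's profit: π_M = (375 - 2Q)q_M - (4q_M). Setting ∂π_M/∂q_M = 0: 371 - 4q_M - 2(q_N + q_R) = 0.
Nimbus's first-order condition: 214 - 4q_N - 2(q_M + q_R) = 0.
Rigel's profit: π_R = (375 - 2Q)q_R - (173q_R). Setting ∂π_R/∂q_R = 0: 202 - 4q_R - 2(q_M + q_N) = 0.
Adding the 3 first-order conditions: 787 − 8Q = 0, so Q = 787/8.
Back-substituting: q_M = (371 − 787/4)/2 = 697/8, q_N = (214 − 787/4)/2 = 69/8, q_R = (202 − 787/4)/2 = 21/8.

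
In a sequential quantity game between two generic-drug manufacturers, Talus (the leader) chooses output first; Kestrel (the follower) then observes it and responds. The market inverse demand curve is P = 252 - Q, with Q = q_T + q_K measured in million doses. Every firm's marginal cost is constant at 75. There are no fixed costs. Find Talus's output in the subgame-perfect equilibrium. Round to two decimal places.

The follower Kestrel best-responds to any q_T: π_K = (252 - Q)q_K - 75q_K.
∂π_K/∂q_K = 177 - q_T - 2q_K = 0 gives the reaction function q_K = (177 - q_T)/2.
Talus substitutes q_K(q_T) into its own profit: π_T = q_T(252 - q_T - (177 - q_T)/2) - 75q_T = (327/2 - (1/2)q_T)q_T - 75q_T.
Leader FOC: 177/2 - q_T = 0, so q_T = 177/2.
Then q_K = (177 - 177/2)/2 = 177/4.

88.50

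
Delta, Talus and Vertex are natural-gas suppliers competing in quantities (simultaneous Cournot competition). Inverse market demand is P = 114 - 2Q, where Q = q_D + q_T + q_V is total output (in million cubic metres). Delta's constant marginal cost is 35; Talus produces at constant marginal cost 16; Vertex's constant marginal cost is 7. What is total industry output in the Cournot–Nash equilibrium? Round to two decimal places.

35.50

Delta's profit: π_D = (114 - 2Q)q_D - (35q_D). Setting ∂π_D/∂q_D = 0: 79 - 4q_D - 2(q_T + q_V) = 0.
Talus's first-order condition: 98 - 4q_T - 2(q_D + q_V) = 0.
Vertex's first-order condition: 107 - 4q_V - 2(q_D + q_T) = 0.
Summing all 3 equations gives 284 − 8Q = 0, hence Q = 71/2.
Back-substituting: q_D = (79 − 71)/2 = 4, q_T = (98 − 71)/2 = 27/2, q_V = (107 − 71)/2 = 18.
Total output Q = 4 + 27/2 + 18 = 71/2.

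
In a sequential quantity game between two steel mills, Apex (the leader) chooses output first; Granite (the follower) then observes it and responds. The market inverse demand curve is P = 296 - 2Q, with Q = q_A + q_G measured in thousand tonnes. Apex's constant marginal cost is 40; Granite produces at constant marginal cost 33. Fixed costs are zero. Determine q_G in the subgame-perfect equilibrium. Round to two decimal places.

The follower Granite best-responds to any q_A: π_G = (296 - 2Q)q_G - 33q_G.
Follower FOC: 263 - 2q_A - 4q_G = 0, so q_G(q_A) = (263 - 2q_A)/4.
Apex substitutes q_G(q_A) into its own profit: π_A = q_A(296 - 2q_A - (263 - 2q_A)/2) - 40q_A = (329/2 - q_A)q_A - 40q_A.
Leader FOC: 249/2 - 2q_A = 0, so q_A = 249/4.
Then q_G = (263 - 2·(249/4))/4 = 277/8.

34.63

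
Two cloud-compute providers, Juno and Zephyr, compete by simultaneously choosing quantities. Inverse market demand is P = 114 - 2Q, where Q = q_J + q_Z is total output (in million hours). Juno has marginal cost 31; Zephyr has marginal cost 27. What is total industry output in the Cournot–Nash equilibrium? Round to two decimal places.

28.33

Juno's profit: π_J = (114 - 2Q)q_J - (31q_J). Setting ∂π_J/∂q_J = 0: 83 - 4q_J - 2(q_Z) = 0.
Zephyr's first-order condition: 87 - 4q_Z - 2(q_J) = 0.
So q_J = (83 - 2q_Z)/4 and q_Z = (87 - 2q_J)/4.
Solving the pair: q_J = 79/6, q_Z = 91/6.
Total output Q = 79/6 + 91/6 = 85/3.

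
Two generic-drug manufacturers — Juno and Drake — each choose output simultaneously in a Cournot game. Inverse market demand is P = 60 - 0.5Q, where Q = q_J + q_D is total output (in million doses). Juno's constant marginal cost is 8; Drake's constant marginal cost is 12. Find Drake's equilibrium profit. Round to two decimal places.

430.22

Juno's profit: π_J = (60 - 0.5Q)q_J - (8q_J). Setting ∂π_J/∂q_J = 0: 52 - q_J - (1/2)(q_D) = 0.
Drake's profit: π_D = (60 - 0.5Q)q_D - (12q_D). Setting ∂π_D/∂q_D = 0: 48 - q_D - (1/2)(q_J) = 0.
Rearranging gives the reaction functions q_J = (52 - (1/2)q_D) and q_D = (48 - (1/2)q_J).
Solving the pair: q_J = 112/3, q_D = 88/3.
Price P = 60 - (1/2)·(200/3) = 80/3.
Drake's profit: (80/3 - 12)·(88/3) = 430.2222.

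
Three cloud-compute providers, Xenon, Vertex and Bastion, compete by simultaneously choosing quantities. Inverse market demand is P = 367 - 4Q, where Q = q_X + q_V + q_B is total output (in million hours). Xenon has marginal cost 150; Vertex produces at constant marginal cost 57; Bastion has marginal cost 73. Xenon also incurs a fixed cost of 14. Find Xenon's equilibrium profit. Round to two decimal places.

Xenon's profit: π_X = (367 - 4Q)q_X - (150q_X). Setting ∂π_X/∂q_X = 0: 217 - 8q_X - 4(q_V + q_B) = 0.
Vertex's first-order condition: 310 - 8q_V - 4(q_X + q_B) = 0.
Bastion's first-order condition: 294 - 8q_B - 4(q_X + q_V) = 0.
Adding the 3 first-order conditions: 821 − 16Q = 0, so Q = 821/16.
Back-substituting: q_X = (217 − 821/4)/4 = 47/16, q_V = (310 − 821/4)/4 = 419/16, q_B = (294 − 821/4)/4 = 355/16.
Price P = 367 - 4·(821/16) = 647/4.
Xenon's profit: (647/4 - 150)·(47/16) - 14 = 1313/64.

20.52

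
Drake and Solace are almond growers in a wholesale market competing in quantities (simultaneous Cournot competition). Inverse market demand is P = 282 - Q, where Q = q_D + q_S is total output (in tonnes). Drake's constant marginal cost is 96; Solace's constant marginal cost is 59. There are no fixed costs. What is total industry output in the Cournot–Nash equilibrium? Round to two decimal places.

Drake's profit: π_D = (282 - Q)q_D - (96q_D). Setting ∂π_D/∂q_D = 0: 186 - 2q_D - (q_S) = 0.
Solace's first-order condition: 223 - 2q_S - (q_D) = 0.
Best responses: q_D = (186 - q_S)/2, q_S = (223 - q_D)/2.
Substituting one into the other gives q_D = 149/3 and q_S = 260/3.
Total output Q = 149/3 + 260/3 = 409/3.

136.33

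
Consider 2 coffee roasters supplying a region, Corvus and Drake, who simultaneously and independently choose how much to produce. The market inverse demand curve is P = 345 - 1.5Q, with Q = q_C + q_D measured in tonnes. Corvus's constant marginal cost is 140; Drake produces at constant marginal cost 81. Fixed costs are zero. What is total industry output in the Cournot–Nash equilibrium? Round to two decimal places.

104.22

Corvus's profit: π_C = (345 - 1.5Q)q_C - (140q_C). Setting ∂π_C/∂q_C = 0: 205 - 3q_C - (3/2)(q_D) = 0.
Drake's profit: π_D = (345 - 1.5Q)q_D - (81q_D). Setting ∂π_D/∂q_D = 0: 264 - 3q_D - (3/2)(q_C) = 0.
Rearranging gives the reaction functions q_C = (205 - (3/2)q_D)/3 and q_D = (264 - (3/2)q_C)/3.
Substituting one into the other gives q_C = 292/9 and q_D = 646/9.
Total output Q = 292/9 + 646/9 = 938/9.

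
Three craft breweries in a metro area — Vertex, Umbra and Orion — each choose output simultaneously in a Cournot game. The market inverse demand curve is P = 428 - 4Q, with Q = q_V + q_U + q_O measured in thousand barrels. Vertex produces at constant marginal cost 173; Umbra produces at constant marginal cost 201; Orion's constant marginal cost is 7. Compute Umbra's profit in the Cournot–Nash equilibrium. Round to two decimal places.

Vertex's profit: π_V = (428 - 4Q)q_V - (173q_V). Setting ∂π_V/∂q_V = 0: 255 - 8q_V - 4(q_U + q_O) = 0.
Umbra's first-order condition: 227 - 8q_U - 4(q_V + q_O) = 0.
Orion's profit: π_O = (428 - 4Q)q_O - (7q_O). Setting ∂π_O/∂q_O = 0: 421 - 8q_O - 4(q_V + q_U) = 0.
Summing all 3 equations gives 903 − 16Q = 0, hence Q = 903/16.
Back-substituting: q_V = (255 − 903/4)/4 = 117/16, q_U = (227 − 903/4)/4 = 5/16, q_O = (421 − 903/4)/4 = 781/16.
Price P = 428 - 4·(903/16) = 809/4.
Umbra's profit: (809/4 - 201)·(5/16) = 25/64.

0.39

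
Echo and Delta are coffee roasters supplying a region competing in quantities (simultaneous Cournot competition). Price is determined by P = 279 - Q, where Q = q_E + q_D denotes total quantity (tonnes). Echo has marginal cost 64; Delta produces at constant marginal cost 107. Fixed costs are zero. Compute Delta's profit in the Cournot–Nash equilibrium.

Echo's profit: π_E = (279 - Q)q_E - (64q_E). Setting ∂π_E/∂q_E = 0: 215 - 2q_E - (q_D) = 0.
Delta's profit: π_D = (279 - Q)q_D - (107q_D). Setting ∂π_D/∂q_D = 0: 172 - 2q_D - (q_E) = 0.
Rearranging gives the reaction functions q_E = (215 - q_D)/2 and q_D = (172 - q_E)/2.
Substituting one into the other gives q_E = 86 and q_D = 43.
Price P = 279 - 129 = 150.
Delta's profit: (150 - 107)·43 = 1849.

1849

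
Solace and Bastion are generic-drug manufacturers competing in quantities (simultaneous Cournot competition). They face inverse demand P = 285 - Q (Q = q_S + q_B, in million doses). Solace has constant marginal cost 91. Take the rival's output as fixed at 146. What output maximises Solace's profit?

With the rival's output fixed at 146, Solace's profit is π_S = (285 - 146 - q_S)q_S - (91q_S) = (139 - q_S)q_S - (91q_S).
∂π_S/∂q_S = 48 - 2q_S = 0, so q_S = 24.

24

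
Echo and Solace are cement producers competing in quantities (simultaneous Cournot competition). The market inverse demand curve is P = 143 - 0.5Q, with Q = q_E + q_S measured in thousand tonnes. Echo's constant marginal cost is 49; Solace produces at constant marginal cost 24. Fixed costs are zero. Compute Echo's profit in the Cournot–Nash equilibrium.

1058

Echo's profit: π_E = (143 - 0.5Q)q_E - (49q_E). Setting ∂π_E/∂q_E = 0: 94 - q_E - (1/2)(q_S) = 0.
Solace's first-order condition: 119 - q_S - (1/2)(q_E) = 0.
Best responses: q_E = (94 - (1/2)q_S), q_S = (119 - (1/2)q_E).
Solving the pair: q_E = 46, q_S = 96.
Price P = 143 - (1/2)·142 = 72.
Echo's profit: (72 - 49)·46 = 1058.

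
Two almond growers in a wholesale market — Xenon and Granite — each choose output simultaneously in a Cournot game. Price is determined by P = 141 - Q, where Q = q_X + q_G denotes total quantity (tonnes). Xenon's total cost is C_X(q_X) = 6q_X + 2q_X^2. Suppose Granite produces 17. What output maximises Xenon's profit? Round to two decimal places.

19.67

With the rival's output fixed at 17, Xenon's profit is π_X = (141 - 17 - q_X)q_X - (6q_X + 2q_X²) = (124 - q_X)q_X - (6q_X + 2q_X²).
∂π_X/∂q_X = 118 - 6q_X = 0, so q_X = 59/3.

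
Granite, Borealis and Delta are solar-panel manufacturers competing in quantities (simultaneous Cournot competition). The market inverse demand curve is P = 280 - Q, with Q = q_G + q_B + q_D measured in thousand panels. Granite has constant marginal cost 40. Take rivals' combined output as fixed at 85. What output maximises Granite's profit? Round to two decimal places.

With rivals' combined output fixed at 85, Granite's profit is π_G = (280 - 85 - q_G)q_G - (40q_G) = (195 - q_G)q_G - (40q_G).
∂π_G/∂q_G = 155 - 2q_G = 0, so q_G = 155/2.

77.50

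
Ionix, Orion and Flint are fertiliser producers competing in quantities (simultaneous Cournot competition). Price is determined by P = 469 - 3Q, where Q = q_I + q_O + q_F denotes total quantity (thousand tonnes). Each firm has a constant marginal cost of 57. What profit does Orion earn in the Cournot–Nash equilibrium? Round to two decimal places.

Each firm earns π_i = (469 - 3Q)q_i - 57q_i.
First-order condition (treating rivals' output as given): 412 - 6q_i - 3·Σ_{j≠i} q_j = 0.
With identical firms every q_j equals q_i, so Σ_{j≠i} q_j = 2q_i and 412 = 12q_i, giving q_i = 103/3.
Price P = 469 - 3·103 = 160.
Orion's profit: (160 - 57)·(103/3) = 3536.3333.

3536.33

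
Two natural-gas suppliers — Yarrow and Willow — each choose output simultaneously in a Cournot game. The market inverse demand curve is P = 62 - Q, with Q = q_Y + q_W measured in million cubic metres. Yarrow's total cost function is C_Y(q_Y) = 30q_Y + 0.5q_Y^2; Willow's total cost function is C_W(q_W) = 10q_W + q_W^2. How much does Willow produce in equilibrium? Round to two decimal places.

Yarrow's profit: π_Y = (62 - Q)q_Y - (30q_Y + (1/2)q_Y²). Setting ∂π_Y/∂q_Y = 0: 32 - 3q_Y - (q_W) = 0.
Willow's first-order condition: 52 - 4q_W - (q_Y) = 0.
So q_Y = (32 - q_W)/3 and q_W = (52 - q_Y)/4.
Solving the pair: q_Y = 76/11, q_W = 124/11.

11.27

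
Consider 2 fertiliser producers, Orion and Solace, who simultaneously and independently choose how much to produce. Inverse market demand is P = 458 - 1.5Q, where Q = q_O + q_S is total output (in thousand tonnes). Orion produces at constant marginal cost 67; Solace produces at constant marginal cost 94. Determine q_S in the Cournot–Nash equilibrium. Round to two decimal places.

74.89

Orion's profit: π_O = (458 - 1.5Q)q_O - (67q_O). Setting ∂π_O/∂q_O = 0: 391 - 3q_O - (3/2)(q_S) = 0.
Solace's profit: π_S = (458 - 1.5Q)q_S - (94q_S). Setting ∂π_S/∂q_S = 0: 364 - 3q_S - (3/2)(q_O) = 0.
So q_O = (391 - (3/2)q_S)/3 and q_S = (364 - (3/2)q_O)/3.
Substituting one into the other gives q_O = 836/9 and q_S = 674/9.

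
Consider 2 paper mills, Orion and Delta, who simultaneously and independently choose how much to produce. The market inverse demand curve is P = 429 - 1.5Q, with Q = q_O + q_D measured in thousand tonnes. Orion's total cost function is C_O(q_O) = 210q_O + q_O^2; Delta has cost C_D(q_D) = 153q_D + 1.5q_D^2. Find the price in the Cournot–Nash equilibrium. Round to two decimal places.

323.51

Orion's profit: π_O = (429 - 1.5Q)q_O - (210q_O + q_O²). Setting ∂π_O/∂q_O = 0: 219 - 5q_O - (3/2)(q_D) = 0.
Delta's first-order condition: 276 - 6q_D - (3/2)(q_O) = 0.
Rearranging gives the reaction functions q_O = (219 - (3/2)q_D)/5 and q_D = (276 - (3/2)q_O)/6.
Substituting one into the other gives q_O = 1200/37 and q_D = 1402/37.
Total output Q = 70.3243, so price P = 429 - (3/2)·70.3243 = 323.5135.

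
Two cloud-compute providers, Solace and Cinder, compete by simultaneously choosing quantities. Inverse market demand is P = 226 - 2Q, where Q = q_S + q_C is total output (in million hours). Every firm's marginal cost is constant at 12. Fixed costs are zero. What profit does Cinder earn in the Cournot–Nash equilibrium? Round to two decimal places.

2544.22

A representative firm's profit is π_i = q_i(226 - 2Q) - 12q_i.
First-order condition (treating rivals' output as given): 214 - 4q_i - 2q_j = 0.
With identical firms every q_j equals q_i, so q_j = q_i and 214 = 6q_i, giving q_i = 107/3.
Price P = 226 - 2·(214/3) = 250/3.
Cinder's profit: (250/3 - 12)·(107/3) = 2544.2222.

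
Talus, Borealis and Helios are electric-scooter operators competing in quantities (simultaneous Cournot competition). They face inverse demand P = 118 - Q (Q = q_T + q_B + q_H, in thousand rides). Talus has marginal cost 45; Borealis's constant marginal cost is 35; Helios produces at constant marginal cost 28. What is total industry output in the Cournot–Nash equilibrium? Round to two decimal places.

61.50

Talus's profit: π_T = (118 - Q)q_T - (45q_T). Setting ∂π_T/∂q_T = 0: 73 - 2q_T - (q_B + q_H) = 0.
Borealis's profit: π_B = (118 - Q)q_B - (35q_B). Setting ∂π_B/∂q_B = 0: 83 - 2q_B - (q_T + q_H) = 0.
Helios's profit: π_H = (118 - Q)q_H - (28q_H). Setting ∂π_H/∂q_H = 0: 90 - 2q_H - (q_T + q_B) = 0.
Adding the 3 conditions: 246 − 2Q − 2Q = 0, i.e. Q = 123/2.
Back-substituting: q_T = (73 − 123/2) = 23/2, q_B = (83 − 123/2) = 43/2, q_H = (90 − 123/2) = 57/2.
Total output Q = 23/2 + 43/2 + 57/2 = 123/2.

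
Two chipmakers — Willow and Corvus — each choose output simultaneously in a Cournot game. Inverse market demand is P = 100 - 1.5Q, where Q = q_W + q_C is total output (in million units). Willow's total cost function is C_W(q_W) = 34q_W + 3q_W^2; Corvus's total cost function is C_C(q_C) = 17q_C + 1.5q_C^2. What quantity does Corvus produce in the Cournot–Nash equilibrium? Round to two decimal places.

12.52

Willow's profit: π_W = (100 - 1.5Q)q_W - (34q_W + 3q_W²). Setting ∂π_W/∂q_W = 0: 66 - 9q_W - (3/2)(q_C) = 0.
Corvus's profit: π_C = (100 - 1.5Q)q_C - (17q_C + (3/2)q_C²). Setting ∂π_C/∂q_C = 0: 83 - 6q_C - (3/2)(q_W) = 0.
So q_W = (66 - (3/2)q_C)/9 and q_C = (83 - (3/2)q_W)/6.
Solving the pair: q_W = 362/69, q_C = 288/23.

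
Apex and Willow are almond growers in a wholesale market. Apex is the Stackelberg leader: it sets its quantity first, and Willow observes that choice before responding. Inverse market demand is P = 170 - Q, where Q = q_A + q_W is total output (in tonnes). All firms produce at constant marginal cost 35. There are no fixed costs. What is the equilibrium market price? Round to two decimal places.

68.75

Solve by backward induction. Given q_A, the follower Willow maximises π_W = (170 - q_A - q_W)q_W - 35q_W.
Setting the follower's marginal profit to zero, 135 - q_A - 2q_W = 0, i.e. q_W = (135 - q_A)/2.
The leader anticipates this reaction. Substituting into P = 170 - Q gives P = 205/2 - (1/2)q_A, so π_A = (205/2 - (1/2)q_A)q_A - 35q_A.
Maximising: ∂π_A/∂q_A = 135/2 - q_A = 0, giving q_A = 135/2.
Then q_W = (135 - 135/2)/2 = 135/4.
Total output Q = 405/4, so price P = 170 - 405/4 = 275/4.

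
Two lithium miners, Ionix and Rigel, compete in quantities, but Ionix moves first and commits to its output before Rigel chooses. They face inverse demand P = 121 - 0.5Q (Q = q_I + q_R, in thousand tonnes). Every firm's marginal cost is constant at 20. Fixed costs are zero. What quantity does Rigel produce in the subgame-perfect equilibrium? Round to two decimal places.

50.50

Solve by backward induction. Given q_I, the follower Rigel maximises π_R = (121 - (1/2)q_I - (1/2)q_R)q_R - 20q_R.
∂π_R/∂q_R = 101 - (1/2)q_I - q_R = 0 gives the reaction function q_R = (101 - (1/2)q_I).
The leader anticipates this reaction. Substituting into P = 121 - 0.5Q gives P = 141/2 - (1/4)q_I, so π_I = (141/2 - (1/4)q_I)q_I - 20q_I.
Maximising: ∂π_I/∂q_I = 101/2 - (1/2)q_I = 0, giving q_I = 101.
Then q_R = (101 - (1/2)·101) = 101/2.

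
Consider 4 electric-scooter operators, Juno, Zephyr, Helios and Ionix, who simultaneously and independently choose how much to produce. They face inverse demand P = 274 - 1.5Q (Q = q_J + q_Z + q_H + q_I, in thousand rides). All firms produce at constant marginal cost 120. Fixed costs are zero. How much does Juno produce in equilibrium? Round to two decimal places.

20.53

A representative firm's profit is π_i = q_i(274 - 1.5Q) - 120q_i.
First-order condition (treating rivals' output as given): 154 - 3q_i - (3/2)·Σ_{j≠i} q_j = 0.
By symmetry each firm produces the same amount; substituting Σ_{j≠i} q_j = 3q_i yields q_i = 154/(15/2) = 308/15.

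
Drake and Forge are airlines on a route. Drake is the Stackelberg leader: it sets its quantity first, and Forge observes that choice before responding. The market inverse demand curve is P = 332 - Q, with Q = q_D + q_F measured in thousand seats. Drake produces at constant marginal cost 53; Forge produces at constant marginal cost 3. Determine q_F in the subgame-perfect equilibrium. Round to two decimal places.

107.25

Solve by backward induction. Given q_D, the follower Forge maximises π_F = (332 - q_D - q_F)q_F - 3q_F.
Setting the follower's marginal profit to zero, 329 - q_D - 2q_F = 0, i.e. q_F = (329 - q_D)/2.
Drake substitutes q_F(q_D) into its own profit: π_D = q_D(332 - q_D - (329 - q_D)/2) - 53q_D = (335/2 - (1/2)q_D)q_D - 53q_D.
Leader FOC: 229/2 - q_D = 0, so q_D = 229/2.
Then q_F = (329 - 229/2)/2 = 429/4.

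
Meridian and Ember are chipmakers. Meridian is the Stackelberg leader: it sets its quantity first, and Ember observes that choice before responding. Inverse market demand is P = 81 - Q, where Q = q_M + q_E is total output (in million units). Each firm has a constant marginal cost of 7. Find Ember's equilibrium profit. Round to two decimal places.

342.25

The follower Ember best-responds to any q_M: π_E = (81 - Q)q_E - 7q_E.
Setting the follower's marginal profit to zero, 74 - q_M - 2q_E = 0, i.e. q_E = (74 - q_M)/2.
The leader anticipates this reaction. Substituting into P = 81 - Q gives P = 44 - (1/2)q_M, so π_M = (44 - (1/2)q_M)q_M - 7q_M.
Maximising: ∂π_M/∂q_M = 37 - q_M = 0, giving q_M = 37.
Then q_E = (74 - 37)/2 = 37/2.
Price P = 81 - 111/2 = 51/2.
Ember's profit: (51/2 - 7)·(37/2) = 1369/4.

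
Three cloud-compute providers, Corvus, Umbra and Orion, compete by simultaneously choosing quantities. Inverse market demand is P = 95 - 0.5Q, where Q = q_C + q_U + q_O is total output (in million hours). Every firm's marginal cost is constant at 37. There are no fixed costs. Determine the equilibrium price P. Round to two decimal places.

51.50

A representative firm's profit is π_i = q_i(95 - 0.5Q) - 37q_i.
Setting ∂π_i/∂q_i = 0 with rivals' quantities fixed: 58 - q_i - (1/2)·Σ_{j≠i} q_j = 0.
By symmetry each firm produces the same amount; substituting Σ_{j≠i} q_j = 2q_i yields q_i = 58/2 = 29.
Total output Q = 87, so price P = 95 - (1/2)·87 = 103/2.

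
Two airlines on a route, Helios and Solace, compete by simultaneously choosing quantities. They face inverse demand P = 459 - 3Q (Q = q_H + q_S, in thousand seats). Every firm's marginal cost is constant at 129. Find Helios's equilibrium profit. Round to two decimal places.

A representative firm's profit is π_i = q_i(459 - 3Q) - 129q_i.
First-order condition (treating rivals' output as given): 330 - 6q_i - 3q_j = 0.
With identical firms every q_j equals q_i, so q_j = q_i and 330 = 9q_i, giving q_i = 110/3.
Price P = 459 - 3·(220/3) = 239.
Helios's profit: (239 - 129)·(110/3) = 4033.3333.

4033.33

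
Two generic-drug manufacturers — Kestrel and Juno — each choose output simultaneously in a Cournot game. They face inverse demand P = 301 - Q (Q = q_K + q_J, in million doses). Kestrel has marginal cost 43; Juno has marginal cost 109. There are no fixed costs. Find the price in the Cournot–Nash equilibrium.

151

Kestrel's profit: π_K = (301 - Q)q_K - (43q_K). Setting ∂π_K/∂q_K = 0: 258 - 2q_K - (q_J) = 0.
Juno's profit: π_J = (301 - Q)q_J - (109q_J). Setting ∂π_J/∂q_J = 0: 192 - 2q_J - (q_K) = 0.
So q_K = (258 - q_J)/2 and q_J = (192 - q_K)/2.
Solving the pair: q_K = 108, q_J = 42.
Total output Q = 150, so price P = 301 - 150 = 151.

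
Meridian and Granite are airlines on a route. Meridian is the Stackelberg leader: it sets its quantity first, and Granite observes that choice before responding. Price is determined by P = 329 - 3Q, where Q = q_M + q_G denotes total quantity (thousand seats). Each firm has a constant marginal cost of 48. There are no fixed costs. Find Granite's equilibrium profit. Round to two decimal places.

The follower Granite best-responds to any q_M: π_G = (329 - 3Q)q_G - 48q_G.
∂π_G/∂q_G = 281 - 3q_M - 6q_G = 0 gives the reaction function q_G = (281 - 3q_M)/6.
The leader anticipates this reaction. Substituting into P = 329 - 3Q gives P = 377/2 - (3/2)q_M, so π_M = (377/2 - (3/2)q_M)q_M - 48q_M.
Leader FOC: 281/2 - 3q_M = 0, so q_M = 281/6.
Then q_G = (281 - 3·(281/6))/6 = 281/12.
Price P = 329 - 3·(281/4) = 473/4.
Granite's profit: (473/4 - 48)·(281/12) = 1645.0208.

1645.02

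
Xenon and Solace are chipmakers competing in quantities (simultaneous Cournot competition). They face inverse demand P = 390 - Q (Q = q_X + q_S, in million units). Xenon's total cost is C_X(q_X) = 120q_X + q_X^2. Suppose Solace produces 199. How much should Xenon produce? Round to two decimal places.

With the rival's output fixed at 199, Xenon's profit is π_X = (390 - 199 - q_X)q_X - (120q_X + q_X²) = (191 - q_X)q_X - (120q_X + q_X²).
∂π_X/∂q_X = 71 - 4q_X = 0, so q_X = 71/4.

17.75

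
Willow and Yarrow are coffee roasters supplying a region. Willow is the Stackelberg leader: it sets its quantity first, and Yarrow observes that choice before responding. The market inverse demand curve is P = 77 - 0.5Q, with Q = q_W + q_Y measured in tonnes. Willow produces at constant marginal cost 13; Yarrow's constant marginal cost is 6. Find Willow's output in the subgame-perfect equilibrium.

57

Solve by backward induction. Given q_W, the follower Yarrow maximises π_Y = (77 - (1/2)q_W - (1/2)q_Y)q_Y - 6q_Y.
Follower FOC: 71 - (1/2)q_W - q_Y = 0, so q_Y(q_W) = (71 - (1/2)q_W).
Willow substitutes q_Y(q_W) into its own profit: π_W = q_W(77 - (1/2)q_W - (71 - (1/2)q_W)/2) - 13q_W = (83/2 - (1/4)q_W)q_W - 13q_W.
Leader FOC: 57/2 - (1/2)q_W = 0, so q_W = 57.
Then q_Y = (71 - (1/2)·57) = 85/2.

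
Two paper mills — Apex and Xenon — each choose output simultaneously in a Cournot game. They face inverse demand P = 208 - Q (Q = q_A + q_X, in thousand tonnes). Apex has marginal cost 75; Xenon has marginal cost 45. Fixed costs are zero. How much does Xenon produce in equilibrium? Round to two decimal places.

64.33

Apex's profit: π_A = (208 - Q)q_A - (75q_A). Setting ∂π_A/∂q_A = 0: 133 - 2q_A - (q_X) = 0.
Xenon's profit: π_X = (208 - Q)q_X - (45q_X). Setting ∂π_X/∂q_X = 0: 163 - 2q_X - (q_A) = 0.
Best responses: q_A = (133 - q_X)/2, q_X = (163 - q_A)/2.
Substituting one into the other gives q_A = 103/3 and q_X = 193/3.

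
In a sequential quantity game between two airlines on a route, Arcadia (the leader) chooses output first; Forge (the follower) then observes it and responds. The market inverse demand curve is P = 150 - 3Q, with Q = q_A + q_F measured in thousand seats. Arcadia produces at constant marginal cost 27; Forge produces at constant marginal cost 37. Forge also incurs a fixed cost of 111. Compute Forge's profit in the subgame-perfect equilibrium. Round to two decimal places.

The follower Forge best-responds to any q_A: π_F = (150 - 3Q)q_F - 37q_F.
∂π_F/∂q_F = 113 - 3q_A - 6q_F = 0 gives the reaction function q_F = (113 - 3q_A)/6.
The leader anticipates this reaction. Substituting into P = 150 - 3Q gives P = 187/2 - (3/2)q_A, so π_A = (187/2 - (3/2)q_A)q_A - 27q_A.
Maximising: ∂π_A/∂q_A = 133/2 - 3q_A = 0, giving q_A = 133/6.
Then q_F = (113 - 3·(133/6))/6 = 31/4.
Price P = 150 - 3·(359/12) = 241/4.
Forge's profit: (241/4 - 37)·(31/4) - 111 = 1107/16.

69.19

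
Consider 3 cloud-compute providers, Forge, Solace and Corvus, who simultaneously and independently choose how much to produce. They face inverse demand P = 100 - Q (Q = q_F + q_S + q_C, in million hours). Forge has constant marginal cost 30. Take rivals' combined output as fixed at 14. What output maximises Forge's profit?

With rivals' combined output fixed at 14, Forge's profit is π_F = (100 - 14 - q_F)q_F - (30q_F) = (86 - q_F)q_F - (30q_F).
∂π_F/∂q_F = 56 - 2q_F = 0, so q_F = 28.

28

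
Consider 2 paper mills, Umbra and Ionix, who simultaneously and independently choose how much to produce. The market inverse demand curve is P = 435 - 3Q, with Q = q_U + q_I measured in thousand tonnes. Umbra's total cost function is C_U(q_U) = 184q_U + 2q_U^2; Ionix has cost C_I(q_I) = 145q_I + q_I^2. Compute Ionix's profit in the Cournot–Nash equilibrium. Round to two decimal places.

Umbra's profit: π_U = (435 - 3Q)q_U - (184q_U + 2q_U²). Setting ∂π_U/∂q_U = 0: 251 - 10q_U - 3(q_I) = 0.
Ionix's profit: π_I = (435 - 3Q)q_I - (145q_I + q_I²). Setting ∂π_I/∂q_I = 0: 290 - 8q_I - 3(q_U) = 0.
Best responses: q_U = (251 - 3q_I)/10, q_I = (290 - 3q_U)/8.
Solving the pair: q_U = 1138/71, q_I = 30.2394.
Price P = 435 - 3·46.2676 = 296.1972.
Ionix's profit: 296.1972·30.2394 - 145·30.2394 - 30.2394² = 3657.6941.

3657.69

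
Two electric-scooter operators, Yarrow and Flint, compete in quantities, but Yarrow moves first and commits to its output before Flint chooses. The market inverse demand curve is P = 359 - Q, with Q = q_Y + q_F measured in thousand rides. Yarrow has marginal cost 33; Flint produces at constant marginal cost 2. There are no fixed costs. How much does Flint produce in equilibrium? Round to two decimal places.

104.75

Solve by backward induction. Given q_Y, the follower Flint maximises π_F = (359 - q_Y - q_F)q_F - 2q_F.
Follower FOC: 357 - q_Y - 2q_F = 0, so q_F(q_Y) = (357 - q_Y)/2.
Yarrow substitutes q_F(q_Y) into its own profit: π_Y = q_Y(359 - q_Y - (357 - q_Y)/2) - 33q_Y = (361/2 - (1/2)q_Y)q_Y - 33q_Y.
Leader FOC: 295/2 - q_Y = 0, so q_Y = 295/2.
Then q_F = (357 - 295/2)/2 = 419/4.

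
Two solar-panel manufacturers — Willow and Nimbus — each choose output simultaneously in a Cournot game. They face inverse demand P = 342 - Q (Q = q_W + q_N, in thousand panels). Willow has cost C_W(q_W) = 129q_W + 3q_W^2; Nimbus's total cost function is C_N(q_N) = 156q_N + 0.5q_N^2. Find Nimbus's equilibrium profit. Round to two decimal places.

Willow's profit: π_W = (342 - Q)q_W - (129q_W + 3q_W²). Setting ∂π_W/∂q_W = 0: 213 - 8q_W - (q_N) = 0.
Nimbus's profit: π_N = (342 - Q)q_N - (156q_N + (1/2)q_N²). Setting ∂π_N/∂q_N = 0: 186 - 3q_N - (q_W) = 0.
Rearranging gives the reaction functions q_W = (213 - q_N)/8 and q_N = (186 - q_W)/3.
Solving the pair: q_W = 453/23, q_N = 1275/23.
Price P = 342 - 1728/23 = 266.8696.
Nimbus's profit: 266.8696·(1275/23) - 156·(1275/23) - (1/2)(1275/23)² = 4609.5227.

4609.52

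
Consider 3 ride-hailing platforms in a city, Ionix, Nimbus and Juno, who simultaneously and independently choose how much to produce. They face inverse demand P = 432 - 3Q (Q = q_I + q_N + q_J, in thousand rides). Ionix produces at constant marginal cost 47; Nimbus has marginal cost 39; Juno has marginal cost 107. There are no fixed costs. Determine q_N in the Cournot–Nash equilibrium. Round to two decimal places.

39.08

Ionix's profit: π_I = (432 - 3Q)q_I - (47q_I). Setting ∂π_I/∂q_I = 0: 385 - 6q_I - 3(q_N + q_J) = 0.
Nimbus's first-order condition: 393 - 6q_N - 3(q_I + q_J) = 0.
Juno's profit: π_J = (432 - 3Q)q_J - (107q_J). Setting ∂π_J/∂q_J = 0: 325 - 6q_J - 3(q_I + q_N) = 0.
Summing all 3 equations gives 1103 − 12Q = 0, hence Q = 1103/12.
Back-substituting: q_I = (385 − 1103/4)/3 = 437/12, q_N = (393 − 1103/4)/3 = 469/12, q_J = (325 − 1103/4)/3 = 197/12.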